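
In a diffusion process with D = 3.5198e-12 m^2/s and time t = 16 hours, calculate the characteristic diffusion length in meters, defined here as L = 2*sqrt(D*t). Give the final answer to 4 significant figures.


t = 16 hr = 57600 s
Diffusion length = 2*sqrt(D*t)
= 2*sqrt(3.5198e-12 * 57600)
= 9.005e-04 m


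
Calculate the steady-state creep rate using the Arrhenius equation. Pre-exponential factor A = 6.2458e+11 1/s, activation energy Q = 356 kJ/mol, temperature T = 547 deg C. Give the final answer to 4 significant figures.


rate = A * exp(-Q / (R*T))
T = 547 + 273.15 = 820.15 K
rate = 6.2458e+11 * exp(-356e3 / (8.314 * 820.15))
rate = 1.323e-11 1/s


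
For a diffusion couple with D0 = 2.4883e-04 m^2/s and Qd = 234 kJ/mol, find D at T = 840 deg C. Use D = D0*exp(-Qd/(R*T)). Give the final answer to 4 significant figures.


D = D0 * exp(-Qd / (R*T))
T = 1113.15 K
D = 2.4883e-04 * exp(-234e3 / (8.314 * 1113.15))
D = 2.6e-15 m^2/s


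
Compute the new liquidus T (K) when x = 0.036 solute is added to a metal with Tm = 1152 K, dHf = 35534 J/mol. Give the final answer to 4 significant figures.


dT = R*Tm^2*x / dHf
dT = 8.314 * 1152^2 * 0.036 / 35534
dT = 11.1782 K
T_new = 1152 - 11.1782 = 1141 K


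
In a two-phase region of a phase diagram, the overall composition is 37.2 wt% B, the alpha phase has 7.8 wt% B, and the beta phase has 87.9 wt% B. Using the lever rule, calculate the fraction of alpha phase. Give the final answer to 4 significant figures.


f_alpha = (C_beta - C0) / (C_beta - C_alpha)
f_alpha = (87.9 - 37.2) / (87.9 - 7.8)
f_alpha = 0.633


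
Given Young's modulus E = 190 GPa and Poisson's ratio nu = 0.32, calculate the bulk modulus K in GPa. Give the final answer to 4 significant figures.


K = E / (3*(1-2*nu))
K = 190 / (3*(1-2*0.32))
K = 175.9 GPa


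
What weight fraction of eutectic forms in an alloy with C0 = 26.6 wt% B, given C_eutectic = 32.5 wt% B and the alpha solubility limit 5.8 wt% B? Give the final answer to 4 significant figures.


f_primary = (C_e - C0) / (C_e - C_alpha_max)
f_primary = (32.5 - 26.6) / (32.5 - 5.8)
f_primary = 0.220974
f_eutectic = 1 - 0.220974 = 0.779


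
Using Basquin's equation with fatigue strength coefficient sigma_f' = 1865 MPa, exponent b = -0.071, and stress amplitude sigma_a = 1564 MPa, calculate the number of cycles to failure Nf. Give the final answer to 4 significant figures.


sigma_a = sigma_f' * (2*Nf)^b
2*Nf = (sigma_a / sigma_f')^(1/b)
2*Nf = (1564 / 1865)^(1/-0.071)
2*Nf = 11.9302
Nf = 5.965 cycles


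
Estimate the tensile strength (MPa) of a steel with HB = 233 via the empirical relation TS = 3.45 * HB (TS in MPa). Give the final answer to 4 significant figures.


TS (MPa) = 3.45 * HB
TS = 3.45 * 233
TS = 803.9 MPa


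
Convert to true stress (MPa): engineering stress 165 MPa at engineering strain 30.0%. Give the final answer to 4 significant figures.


sigma_true = sigma_eng * (1 + epsilon_eng)
sigma_true = 165 * (1 + 0.3)
sigma_true = 214.5 MPa


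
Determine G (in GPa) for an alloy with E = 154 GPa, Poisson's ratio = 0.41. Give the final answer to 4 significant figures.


G = E / (2*(1+nu))
G = 154 / (2*(1+0.41))
G = 54.61 GPa


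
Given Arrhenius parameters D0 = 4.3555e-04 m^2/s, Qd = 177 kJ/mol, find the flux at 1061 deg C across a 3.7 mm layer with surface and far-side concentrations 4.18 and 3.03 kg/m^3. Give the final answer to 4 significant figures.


Step 1: D = D0 * exp(-Qd/(R*T))
T = 1061 + 273.15 = 1334.15 K
D = 4.3555e-04 * exp(-177e3 / (8.314 * 1334.15)) = 5.11545e-11 m^2/s
Step 2: J = D * (C1 - C2) / dx
J = 5.11545e-11 * (4.18 - 3.03) / 3.7e-03
J = 1.59e-08 kg/(m^2*s)


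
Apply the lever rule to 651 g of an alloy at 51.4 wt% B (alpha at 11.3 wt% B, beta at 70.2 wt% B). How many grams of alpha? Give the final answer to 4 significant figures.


f_alpha = (C_beta - C0) / (C_beta - C_alpha)
f_alpha = (70.2 - 51.4) / (70.2 - 11.3) = 0.319185
m_alpha = f_alpha * m_total = 0.319185 * 651 = 207.8 g


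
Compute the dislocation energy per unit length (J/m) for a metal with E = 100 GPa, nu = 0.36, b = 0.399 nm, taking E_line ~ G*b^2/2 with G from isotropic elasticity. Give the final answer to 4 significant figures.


Step 1: G = E / (2*(1+nu))
G = 100 / (2*(1+0.36)) = 36.7647 GPa = 3.67647e+10 Pa
Step 2: E_line = G*b^2/2
b = 0.399 nm = 3.99e-10 m
E_line = 0.5 * 3.67647e+10 * (3.99e-10)^2 = 2.926e-09 J/m


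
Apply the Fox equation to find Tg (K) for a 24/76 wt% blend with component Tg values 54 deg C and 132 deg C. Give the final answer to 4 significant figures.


1/Tg = w1/Tg1 + w2/Tg2 (in Kelvin)
Tg1 = 327.15 K, Tg2 = 405.15 K
1/Tg = 0.24/327.15 + 0.76/405.15
Tg = 383.2 K


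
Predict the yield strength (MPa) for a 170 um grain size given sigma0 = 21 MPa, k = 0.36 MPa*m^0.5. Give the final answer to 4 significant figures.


sigma_y = sigma0 + k / sqrt(d)
d = 170 um = 1.7e-04 m
sigma_y = 21 + 0.36 / sqrt(1.7e-04)
sigma_y = 48.61 MPa


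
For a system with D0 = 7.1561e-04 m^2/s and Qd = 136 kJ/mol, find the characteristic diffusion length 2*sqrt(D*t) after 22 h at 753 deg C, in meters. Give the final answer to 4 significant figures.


Step 1: D = D0 * exp(-Qd/(R*T))
T = 1026.15 K
D = 7.1561e-04 * exp(-136e3 / (8.314 * 1026.15)) = 8.54178e-11 m^2/s
Step 2: L = 2*sqrt(D*t)
t = 22 h = 79200 s
L = 2*sqrt(8.54178e-11 * 79200) = 5.202e-03 m


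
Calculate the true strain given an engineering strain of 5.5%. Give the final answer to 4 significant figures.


epsilon_true = ln(1 + epsilon_eng)
epsilon_true = ln(1 + 0.055)
epsilon_true = 0.05354


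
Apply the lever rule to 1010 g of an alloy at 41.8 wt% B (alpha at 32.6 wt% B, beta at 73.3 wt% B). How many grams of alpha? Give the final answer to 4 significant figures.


f_alpha = (C_beta - C0) / (C_beta - C_alpha)
f_alpha = (73.3 - 41.8) / (73.3 - 32.6) = 0.773956
m_alpha = f_alpha * m_total = 0.773956 * 1010 = 781.7 g


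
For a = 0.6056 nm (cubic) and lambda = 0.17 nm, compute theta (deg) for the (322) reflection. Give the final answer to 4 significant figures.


d = a / sqrt(h^2+k^2+l^2)
d = 0.6056 / sqrt(17) = 0.14688 nm
lambda = 2*d*sin(theta)  =>  sin(theta) = lambda / (2*d)
sin(theta) = 0.17 / (2 * 0.14688) = 0.578705
theta = 35.36 deg


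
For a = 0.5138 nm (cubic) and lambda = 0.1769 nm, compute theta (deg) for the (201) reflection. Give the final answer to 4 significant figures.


d = a / sqrt(h^2+k^2+l^2)
d = 0.5138 / sqrt(5) = 0.229778 nm
lambda = 2*d*sin(theta)  =>  sin(theta) = lambda / (2*d)
sin(theta) = 0.1769 / (2 * 0.229778) = 0.384936
theta = 22.64 deg


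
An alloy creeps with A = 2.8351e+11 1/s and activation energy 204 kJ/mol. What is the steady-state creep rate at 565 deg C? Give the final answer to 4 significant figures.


rate = A * exp(-Q / (R*T))
T = 565 + 273.15 = 838.15 K
rate = 2.8351e+11 * exp(-204e3 / (8.314 * 838.15))
rate = 0.05477 1/s


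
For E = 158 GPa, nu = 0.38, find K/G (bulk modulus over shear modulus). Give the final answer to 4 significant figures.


G = E / (2*(1+nu))
G = 158 / (2*(1+0.38)) = 57.2464 GPa
K = E / (3*(1-2*nu))
K = 158 / (3*(1-2*0.38)) = 219.444 GPa
K/G = 219.444 / 57.2464 = 3.833


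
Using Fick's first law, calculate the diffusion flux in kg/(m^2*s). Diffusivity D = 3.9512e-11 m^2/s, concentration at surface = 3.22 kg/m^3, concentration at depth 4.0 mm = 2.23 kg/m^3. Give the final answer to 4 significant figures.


J = -D * (dC/dx) = D * (C1 - C2) / dx
J = 3.9512e-11 * (3.22 - 2.23) / 4e-03
J = 9.779e-09 kg/(m^2*s)


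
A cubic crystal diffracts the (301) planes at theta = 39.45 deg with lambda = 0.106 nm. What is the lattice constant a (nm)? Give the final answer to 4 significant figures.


d = lambda / (2*sin(theta))
d = 0.106 / (2*sin(39.45 deg))
d = 0.0834114 nm
a = d * sqrt(h^2+k^2+l^2) = 0.0834114 * sqrt(10)
a = 0.2638 nm


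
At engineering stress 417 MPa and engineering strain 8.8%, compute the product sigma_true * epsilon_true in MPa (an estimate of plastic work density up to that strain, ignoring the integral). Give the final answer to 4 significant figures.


sigma_true = sigma_eng * (1 + epsilon_eng)
sigma_true = 417 * (1 + 0.088) = 453.696 MPa
epsilon_true = ln(1 + epsilon_eng)
epsilon_true = ln(1 + 0.088) = 0.0843411
sigma_true * epsilon_true = 453.696 * 0.0843411 = 38.27 MPa


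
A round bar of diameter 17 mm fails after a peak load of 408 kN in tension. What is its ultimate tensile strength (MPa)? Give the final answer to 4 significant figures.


A0 = pi*(d/2)^2 = pi*(17/2)^2 = 226.98 mm^2
UTS = F_max / A0 = 408*1000 / 226.98
UTS = 1798 MPa


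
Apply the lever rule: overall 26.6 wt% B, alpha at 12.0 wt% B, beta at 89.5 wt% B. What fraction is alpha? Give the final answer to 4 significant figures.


f_alpha = (C_beta - C0) / (C_beta - C_alpha)
f_alpha = (89.5 - 26.6) / (89.5 - 12.0)
f_alpha = 0.8116


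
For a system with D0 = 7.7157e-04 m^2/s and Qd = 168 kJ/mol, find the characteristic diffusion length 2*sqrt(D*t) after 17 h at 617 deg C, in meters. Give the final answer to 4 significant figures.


Step 1: D = D0 * exp(-Qd/(R*T))
T = 890.15 K
D = 7.7157e-04 * exp(-168e3 / (8.314 * 890.15)) = 1.06822e-13 m^2/s
Step 2: L = 2*sqrt(D*t)
t = 17 h = 61200 s
L = 2*sqrt(1.06822e-13 * 61200) = 1.617e-04 m


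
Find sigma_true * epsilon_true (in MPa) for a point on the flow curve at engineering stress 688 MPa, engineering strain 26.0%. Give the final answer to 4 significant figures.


sigma_true = sigma_eng * (1 + epsilon_eng)
sigma_true = 688 * (1 + 0.26) = 866.88 MPa
epsilon_true = ln(1 + epsilon_eng)
epsilon_true = ln(1 + 0.26) = 0.231112
sigma_true * epsilon_true = 866.88 * 0.231112 = 200.3 MPa


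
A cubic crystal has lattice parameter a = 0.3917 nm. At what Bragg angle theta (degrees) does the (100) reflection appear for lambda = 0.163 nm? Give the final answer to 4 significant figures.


d = a / sqrt(h^2+k^2+l^2)
d = 0.3917 / sqrt(1) = 0.3917 nm
lambda = 2*d*sin(theta)  =>  sin(theta) = lambda / (2*d)
sin(theta) = 0.163 / (2 * 0.3917) = 0.208067
theta = 12.01 deg


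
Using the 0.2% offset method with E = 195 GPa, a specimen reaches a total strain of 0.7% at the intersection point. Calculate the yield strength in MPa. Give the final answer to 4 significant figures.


Offset strain = 0.002
Elastic strain at yield = total_strain - offset = 7e-03 - 0.002 = 5e-03
sigma_y = E * elastic_strain = 195000 * 5e-03
sigma_y = 975 MPa


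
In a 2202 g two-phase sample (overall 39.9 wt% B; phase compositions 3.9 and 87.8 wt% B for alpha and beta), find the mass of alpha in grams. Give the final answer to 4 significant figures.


f_alpha = (C_beta - C0) / (C_beta - C_alpha)
f_alpha = (87.8 - 39.9) / (87.8 - 3.9) = 0.570918
m_alpha = f_alpha * m_total = 0.570918 * 2202 = 1257 g


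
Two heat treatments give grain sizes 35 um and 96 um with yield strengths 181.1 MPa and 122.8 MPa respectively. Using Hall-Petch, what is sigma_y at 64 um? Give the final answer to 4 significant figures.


sigma_y = sigma0 + k / sqrt(d)
1/sqrt(d1) = 1/sqrt(3.5e-05) = 169.031;  1/sqrt(d2) = 102.062
k = (sigma1 - sigma2) / (1/sqrt(d1) - 1/sqrt(d2)) = (181.1 - 122.8) / (169.031 - 102.062) = 0.870555 MPa*m^0.5
sigma0 = sigma1 - k/sqrt(d1) = 181.1 - 0.870555*169.031 = 33.9494 MPa
sigma_y(d3) = 33.9494 + 0.870555 / sqrt(6.4e-05) = 142.8 MPa


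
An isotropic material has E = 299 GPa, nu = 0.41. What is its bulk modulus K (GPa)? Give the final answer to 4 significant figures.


K = E / (3*(1-2*nu))
K = 299 / (3*(1-2*0.41))
K = 553.7 GPa


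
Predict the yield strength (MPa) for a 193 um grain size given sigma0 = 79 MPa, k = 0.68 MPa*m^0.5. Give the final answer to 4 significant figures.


sigma_y = sigma0 + k / sqrt(d)
d = 193 um = 1.93e-04 m
sigma_y = 79 + 0.68 / sqrt(1.93e-04)
sigma_y = 127.9 MPa


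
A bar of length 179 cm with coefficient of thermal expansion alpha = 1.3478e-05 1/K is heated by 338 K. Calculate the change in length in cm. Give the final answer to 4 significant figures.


dL = L0 * alpha * dT
dL = 179 * 1.3478e-05 * 338
dL = 0.8154 cm


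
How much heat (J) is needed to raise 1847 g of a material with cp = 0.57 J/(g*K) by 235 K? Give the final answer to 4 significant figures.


Q = m * cp * dT
Q = 1847 * 0.57 * 235
Q = 247400 J


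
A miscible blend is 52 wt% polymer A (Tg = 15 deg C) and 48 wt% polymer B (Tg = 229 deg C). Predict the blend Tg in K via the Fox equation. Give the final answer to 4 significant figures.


1/Tg = w1/Tg1 + w2/Tg2 (in Kelvin)
Tg1 = 288.15 K, Tg2 = 502.15 K
1/Tg = 0.52/288.15 + 0.48/502.15
Tg = 362.3 K


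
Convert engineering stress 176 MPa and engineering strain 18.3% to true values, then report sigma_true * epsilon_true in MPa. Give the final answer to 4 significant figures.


sigma_true = sigma_eng * (1 + epsilon_eng)
sigma_true = 176 * (1 + 0.183) = 208.208 MPa
epsilon_true = ln(1 + epsilon_eng)
epsilon_true = ln(1 + 0.183) = 0.168054
sigma_true * epsilon_true = 208.208 * 0.168054 = 34.99 MPa


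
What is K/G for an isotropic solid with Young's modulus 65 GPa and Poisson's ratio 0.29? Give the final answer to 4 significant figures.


G = E / (2*(1+nu))
G = 65 / (2*(1+0.29)) = 25.1938 GPa
K = E / (3*(1-2*nu))
K = 65 / (3*(1-2*0.29)) = 51.5873 GPa
K/G = 51.5873 / 25.1938 = 2.048


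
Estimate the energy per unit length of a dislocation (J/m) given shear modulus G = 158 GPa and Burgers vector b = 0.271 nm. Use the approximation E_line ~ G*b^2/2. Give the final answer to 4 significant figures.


E = G*b^2/2
b = 0.271 nm = 2.71e-10 m
G = 158 GPa = 1.58e+11 Pa
E = 0.5 * 1.58e+11 * (2.71e-10)^2
E = 5.802e-09 J/m


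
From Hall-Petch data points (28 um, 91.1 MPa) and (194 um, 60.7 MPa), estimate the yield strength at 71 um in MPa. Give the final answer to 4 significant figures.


sigma_y = sigma0 + k / sqrt(d)
1/sqrt(d1) = 1/sqrt(2.8e-05) = 188.982;  1/sqrt(d2) = 71.7958
k = (sigma1 - sigma2) / (1/sqrt(d1) - 1/sqrt(d2)) = (91.1 - 60.7) / (188.982 - 71.7958) = 0.259416 MPa*m^0.5
sigma0 = sigma1 - k/sqrt(d1) = 91.1 - 0.259416*188.982 = 42.075 MPa
sigma_y(d3) = 42.075 + 0.259416 / sqrt(7.1e-05) = 72.86 MPa


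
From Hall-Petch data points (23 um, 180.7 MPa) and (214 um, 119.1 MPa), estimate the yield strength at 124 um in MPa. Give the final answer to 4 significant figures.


sigma_y = sigma0 + k / sqrt(d)
1/sqrt(d1) = 1/sqrt(2.3e-05) = 208.514;  1/sqrt(d2) = 68.3586
k = (sigma1 - sigma2) / (1/sqrt(d1) - 1/sqrt(d2)) = (180.7 - 119.1) / (208.514 - 68.3586) = 0.439511 MPa*m^0.5
sigma0 = sigma1 - k/sqrt(d1) = 180.7 - 0.439511*208.514 = 89.0557 MPa
sigma_y(d3) = 89.0557 + 0.439511 / sqrt(1.24e-04) = 128.5 MPa


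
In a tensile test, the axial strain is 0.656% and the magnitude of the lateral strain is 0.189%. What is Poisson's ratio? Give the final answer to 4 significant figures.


nu = -epsilon_lat / epsilon_axial
Lateral strain is contraction (negative), so using magnitudes:
nu = 0.189 / 0.656
nu = 0.2881


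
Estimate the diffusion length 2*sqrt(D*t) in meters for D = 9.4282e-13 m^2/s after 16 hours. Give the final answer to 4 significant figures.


t = 16 hr = 57600 s
Diffusion length = 2*sqrt(D*t)
= 2*sqrt(9.4282e-13 * 57600)
= 4.661e-04 m


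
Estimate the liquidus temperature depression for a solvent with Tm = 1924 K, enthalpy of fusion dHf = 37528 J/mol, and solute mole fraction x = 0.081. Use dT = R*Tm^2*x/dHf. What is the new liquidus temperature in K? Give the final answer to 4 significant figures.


dT = R*Tm^2*x / dHf
dT = 8.314 * 1924^2 * 0.081 / 37528
dT = 66.4278 K
T_new = 1924 - 66.4278 = 1858 K


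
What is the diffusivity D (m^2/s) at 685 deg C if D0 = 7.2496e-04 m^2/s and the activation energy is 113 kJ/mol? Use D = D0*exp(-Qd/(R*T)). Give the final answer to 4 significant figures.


D = D0 * exp(-Qd / (R*T))
T = 958.15 K
D = 7.2496e-04 * exp(-113e3 / (8.314 * 958.15))
D = 5.009e-10 m^2/s


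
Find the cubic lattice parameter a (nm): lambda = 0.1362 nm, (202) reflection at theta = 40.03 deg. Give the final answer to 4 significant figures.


d = lambda / (2*sin(theta))
d = 0.1362 / (2*sin(40.03 deg))
d = 0.105879 nm
a = d * sqrt(h^2+k^2+l^2) = 0.105879 * sqrt(8)
a = 0.2995 nm


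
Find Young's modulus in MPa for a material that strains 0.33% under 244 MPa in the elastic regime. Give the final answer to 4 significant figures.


E = sigma / epsilon
epsilon = 0.33% = 3.3e-03
E = 244 / 3.3e-03
E = 73940 MPa


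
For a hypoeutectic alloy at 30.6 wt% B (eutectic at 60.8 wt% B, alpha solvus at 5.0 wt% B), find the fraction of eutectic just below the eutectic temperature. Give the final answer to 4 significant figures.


f_primary = (C_e - C0) / (C_e - C_alpha_max)
f_primary = (60.8 - 30.6) / (60.8 - 5.0)
f_primary = 0.541219
f_eutectic = 1 - 0.541219 = 0.4588


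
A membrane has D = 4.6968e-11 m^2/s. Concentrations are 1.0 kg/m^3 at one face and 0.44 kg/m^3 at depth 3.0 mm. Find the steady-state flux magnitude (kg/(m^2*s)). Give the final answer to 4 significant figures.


J = -D * (dC/dx) = D * (C1 - C2) / dx
J = 4.6968e-11 * (1.0 - 0.44) / 3e-03
J = 8.767e-09 kg/(m^2*s)


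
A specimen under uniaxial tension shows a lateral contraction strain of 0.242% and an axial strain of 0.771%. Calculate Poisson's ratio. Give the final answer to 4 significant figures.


nu = -epsilon_lat / epsilon_axial
Lateral strain is contraction (negative), so using magnitudes:
nu = 0.242 / 0.771
nu = 0.3139


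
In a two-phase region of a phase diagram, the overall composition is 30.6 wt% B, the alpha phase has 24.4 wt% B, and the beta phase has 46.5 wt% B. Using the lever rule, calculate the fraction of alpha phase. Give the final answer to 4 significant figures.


f_alpha = (C_beta - C0) / (C_beta - C_alpha)
f_alpha = (46.5 - 30.6) / (46.5 - 24.4)
f_alpha = 0.7195


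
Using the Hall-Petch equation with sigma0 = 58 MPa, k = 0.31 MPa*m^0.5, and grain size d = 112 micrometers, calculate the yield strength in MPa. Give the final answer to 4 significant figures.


sigma_y = sigma0 + k / sqrt(d)
d = 112 um = 1.12e-04 m
sigma_y = 58 + 0.31 / sqrt(1.12e-04)
sigma_y = 87.29 MPa


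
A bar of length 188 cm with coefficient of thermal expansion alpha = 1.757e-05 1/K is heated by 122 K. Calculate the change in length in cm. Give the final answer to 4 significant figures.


dL = L0 * alpha * dT
dL = 188 * 1.757e-05 * 122
dL = 0.403 cm


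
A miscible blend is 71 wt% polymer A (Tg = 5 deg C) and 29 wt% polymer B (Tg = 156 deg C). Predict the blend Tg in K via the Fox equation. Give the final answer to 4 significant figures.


1/Tg = w1/Tg1 + w2/Tg2 (in Kelvin)
Tg1 = 278.15 K, Tg2 = 429.15 K
1/Tg = 0.71/278.15 + 0.29/429.15
Tg = 309.8 K


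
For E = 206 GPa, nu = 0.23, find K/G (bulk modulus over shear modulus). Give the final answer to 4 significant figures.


G = E / (2*(1+nu))
G = 206 / (2*(1+0.23)) = 83.7398 GPa
K = E / (3*(1-2*nu))
K = 206 / (3*(1-2*0.23)) = 127.16 GPa
K/G = 127.16 / 83.7398 = 1.519


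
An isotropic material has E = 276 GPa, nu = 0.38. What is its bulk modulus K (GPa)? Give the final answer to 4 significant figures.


K = E / (3*(1-2*nu))
K = 276 / (3*(1-2*0.38))
K = 383.3 GPa


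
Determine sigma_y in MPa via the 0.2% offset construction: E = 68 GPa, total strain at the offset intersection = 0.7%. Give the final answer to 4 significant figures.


Offset strain = 0.002
Elastic strain at yield = total_strain - offset = 7e-03 - 0.002 = 5e-03
sigma_y = E * elastic_strain = 68000 * 5e-03
sigma_y = 340 MPa


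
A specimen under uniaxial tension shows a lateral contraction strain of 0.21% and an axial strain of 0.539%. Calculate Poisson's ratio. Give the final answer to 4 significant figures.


nu = -epsilon_lat / epsilon_axial
Lateral strain is contraction (negative), so using magnitudes:
nu = 0.21 / 0.539
nu = 0.3896


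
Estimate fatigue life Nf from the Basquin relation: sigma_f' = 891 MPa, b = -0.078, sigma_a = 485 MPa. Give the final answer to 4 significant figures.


sigma_a = sigma_f' * (2*Nf)^b
2*Nf = (sigma_a / sigma_f')^(1/b)
2*Nf = (485 / 891)^(1/-0.078)
2*Nf = 2434.21
Nf = 1217 cycles


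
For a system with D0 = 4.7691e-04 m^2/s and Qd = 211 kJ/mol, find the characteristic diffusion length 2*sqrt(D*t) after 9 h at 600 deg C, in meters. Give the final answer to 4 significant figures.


Step 1: D = D0 * exp(-Qd/(R*T))
T = 873.15 K
D = 4.7691e-04 * exp(-211e3 / (8.314 * 873.15)) = 1.13575e-16 m^2/s
Step 2: L = 2*sqrt(D*t)
t = 9 h = 32400 s
L = 2*sqrt(1.13575e-16 * 32400) = 3.837e-06 m


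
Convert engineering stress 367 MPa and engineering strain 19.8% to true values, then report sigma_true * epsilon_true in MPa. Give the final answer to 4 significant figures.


sigma_true = sigma_eng * (1 + epsilon_eng)
sigma_true = 367 * (1 + 0.198) = 439.666 MPa
epsilon_true = ln(1 + epsilon_eng)
epsilon_true = ln(1 + 0.198) = 0.180653
sigma_true * epsilon_true = 439.666 * 0.180653 = 79.43 MPa


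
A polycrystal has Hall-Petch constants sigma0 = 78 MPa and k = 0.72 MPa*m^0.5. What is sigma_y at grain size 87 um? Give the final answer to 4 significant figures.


sigma_y = sigma0 + k / sqrt(d)
d = 87 um = 8.7e-05 m
sigma_y = 78 + 0.72 / sqrt(8.7e-05)
sigma_y = 155.2 MPa


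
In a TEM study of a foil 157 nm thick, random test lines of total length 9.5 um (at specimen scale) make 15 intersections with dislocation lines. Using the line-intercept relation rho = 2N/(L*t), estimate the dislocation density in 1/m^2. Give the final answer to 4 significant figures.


rho = 2N / (L * t)
L = 9.5 um = 9.5e-06 m, t = 157 nm = 1.57e-07 m
rho = 2 * 15 / (9.5e-06 * 1.57e-07)
rho = 2.011e+13 1/m^2


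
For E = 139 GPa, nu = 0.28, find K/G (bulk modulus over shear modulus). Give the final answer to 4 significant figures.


G = E / (2*(1+nu))
G = 139 / (2*(1+0.28)) = 54.2969 GPa
K = E / (3*(1-2*nu))
K = 139 / (3*(1-2*0.28)) = 105.303 GPa
K/G = 105.303 / 54.2969 = 1.939


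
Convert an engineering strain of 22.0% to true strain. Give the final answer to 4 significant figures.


epsilon_true = ln(1 + epsilon_eng)
epsilon_true = ln(1 + 0.22)
epsilon_true = 0.1989


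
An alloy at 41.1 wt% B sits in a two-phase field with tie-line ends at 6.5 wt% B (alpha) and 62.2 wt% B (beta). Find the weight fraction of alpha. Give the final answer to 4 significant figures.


f_alpha = (C_beta - C0) / (C_beta - C_alpha)
f_alpha = (62.2 - 41.1) / (62.2 - 6.5)
f_alpha = 0.3788


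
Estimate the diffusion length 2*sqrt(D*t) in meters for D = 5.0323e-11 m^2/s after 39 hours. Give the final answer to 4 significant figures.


t = 39 hr = 140400 s
Diffusion length = 2*sqrt(D*t)
= 2*sqrt(5.0323e-11 * 140400)
= 5.316e-03 m


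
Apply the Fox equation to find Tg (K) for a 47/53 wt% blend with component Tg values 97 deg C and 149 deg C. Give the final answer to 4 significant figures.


1/Tg = w1/Tg1 + w2/Tg2 (in Kelvin)
Tg1 = 370.15 K, Tg2 = 422.15 K
1/Tg = 0.47/370.15 + 0.53/422.15
Tg = 396 K


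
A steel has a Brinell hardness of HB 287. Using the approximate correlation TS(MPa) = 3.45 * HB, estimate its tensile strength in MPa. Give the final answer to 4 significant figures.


TS (MPa) = 3.45 * HB
TS = 3.45 * 287
TS = 990.2 MPa


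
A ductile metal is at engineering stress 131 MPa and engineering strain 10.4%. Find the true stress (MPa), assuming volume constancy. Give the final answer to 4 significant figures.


sigma_true = sigma_eng * (1 + epsilon_eng)
sigma_true = 131 * (1 + 0.104)
sigma_true = 144.6 MPa


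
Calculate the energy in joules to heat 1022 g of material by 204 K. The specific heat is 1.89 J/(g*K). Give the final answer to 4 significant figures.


Q = m * cp * dT
Q = 1022 * 1.89 * 204
Q = 394000 J


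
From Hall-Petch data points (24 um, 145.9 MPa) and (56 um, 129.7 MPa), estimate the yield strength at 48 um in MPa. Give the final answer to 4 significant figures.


sigma_y = sigma0 + k / sqrt(d)
1/sqrt(d1) = 1/sqrt(2.4e-05) = 204.124;  1/sqrt(d2) = 133.631
k = (sigma1 - sigma2) / (1/sqrt(d1) - 1/sqrt(d2)) = (145.9 - 129.7) / (204.124 - 133.631) = 0.229808 MPa*m^0.5
sigma0 = sigma1 - k/sqrt(d1) = 145.9 - 0.229808*204.124 = 98.9906 MPa
sigma_y(d3) = 98.9906 + 0.229808 / sqrt(4.8e-05) = 132.2 MPa


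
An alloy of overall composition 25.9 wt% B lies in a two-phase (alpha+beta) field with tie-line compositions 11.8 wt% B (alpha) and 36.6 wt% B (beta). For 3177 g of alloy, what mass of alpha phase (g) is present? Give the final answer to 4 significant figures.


f_alpha = (C_beta - C0) / (C_beta - C_alpha)
f_alpha = (36.6 - 25.9) / (36.6 - 11.8) = 0.431452
m_alpha = f_alpha * m_total = 0.431452 * 3177 = 1371 g


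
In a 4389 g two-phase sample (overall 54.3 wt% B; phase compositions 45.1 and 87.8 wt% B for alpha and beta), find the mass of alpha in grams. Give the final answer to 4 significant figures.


f_alpha = (C_beta - C0) / (C_beta - C_alpha)
f_alpha = (87.8 - 54.3) / (87.8 - 45.1) = 0.784543
m_alpha = f_alpha * m_total = 0.784543 * 4389 = 3443 g


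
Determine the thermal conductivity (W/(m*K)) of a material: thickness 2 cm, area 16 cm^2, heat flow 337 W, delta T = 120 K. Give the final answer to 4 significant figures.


k = Q*L / (A*dT)
L = 0.02 m, A = 1.6e-03 m^2
k = 337 * 0.02 / (1.6e-03 * 120)
k = 35.1 W/(m*K)


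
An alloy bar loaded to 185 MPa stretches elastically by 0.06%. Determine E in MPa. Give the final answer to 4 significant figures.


E = sigma / epsilon
epsilon = 0.06% = 6e-04
E = 185 / 6e-04
E = 308300 MPa


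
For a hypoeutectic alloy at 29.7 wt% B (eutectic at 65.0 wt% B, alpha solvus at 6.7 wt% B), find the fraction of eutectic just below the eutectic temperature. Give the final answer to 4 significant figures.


f_primary = (C_e - C0) / (C_e - C_alpha_max)
f_primary = (65.0 - 29.7) / (65.0 - 6.7)
f_primary = 0.605489
f_eutectic = 1 - 0.605489 = 0.3945


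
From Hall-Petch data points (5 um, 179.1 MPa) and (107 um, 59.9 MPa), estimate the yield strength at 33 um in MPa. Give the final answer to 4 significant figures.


sigma_y = sigma0 + k / sqrt(d)
1/sqrt(d1) = 1/sqrt(5e-06) = 447.214;  1/sqrt(d2) = 96.6736
k = (sigma1 - sigma2) / (1/sqrt(d1) - 1/sqrt(d2)) = (179.1 - 59.9) / (447.214 - 96.6736) = 0.340047 MPa*m^0.5
sigma0 = sigma1 - k/sqrt(d1) = 179.1 - 0.340047*447.214 = 27.0264 MPa
sigma_y(d3) = 27.0264 + 0.340047 / sqrt(3.3e-05) = 86.22 MPa


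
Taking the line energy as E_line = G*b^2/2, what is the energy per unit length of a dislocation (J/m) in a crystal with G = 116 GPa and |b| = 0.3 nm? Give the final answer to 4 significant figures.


E = G*b^2/2
b = 0.3 nm = 3e-10 m
G = 116 GPa = 1.16e+11 Pa
E = 0.5 * 1.16e+11 * (3e-10)^2
E = 5.22e-09 J/m


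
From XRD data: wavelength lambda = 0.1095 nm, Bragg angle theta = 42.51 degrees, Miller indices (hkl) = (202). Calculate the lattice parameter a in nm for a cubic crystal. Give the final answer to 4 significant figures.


d = lambda / (2*sin(theta))
d = 0.1095 / (2*sin(42.51 deg))
d = 0.0810248 nm
a = d * sqrt(h^2+k^2+l^2) = 0.0810248 * sqrt(8)
a = 0.2292 nm


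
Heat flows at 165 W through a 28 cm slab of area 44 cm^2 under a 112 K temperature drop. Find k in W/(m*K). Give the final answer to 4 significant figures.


k = Q*L / (A*dT)
L = 0.28 m, A = 4.4e-03 m^2
k = 165 * 0.28 / (4.4e-03 * 112)
k = 93.75 W/(m*K)


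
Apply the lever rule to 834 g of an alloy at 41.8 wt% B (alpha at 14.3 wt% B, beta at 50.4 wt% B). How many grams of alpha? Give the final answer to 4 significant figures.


f_alpha = (C_beta - C0) / (C_beta - C_alpha)
f_alpha = (50.4 - 41.8) / (50.4 - 14.3) = 0.238227
m_alpha = f_alpha * m_total = 0.238227 * 834 = 198.7 g


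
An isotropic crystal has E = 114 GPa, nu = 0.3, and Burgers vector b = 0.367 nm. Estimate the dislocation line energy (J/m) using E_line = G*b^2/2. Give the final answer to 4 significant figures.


Step 1: G = E / (2*(1+nu))
G = 114 / (2*(1+0.3)) = 43.8462 GPa = 4.38462e+10 Pa
Step 2: E_line = G*b^2/2
b = 0.367 nm = 3.67e-10 m
E_line = 0.5 * 4.38462e+10 * (3.67e-10)^2 = 2.953e-09 J/m


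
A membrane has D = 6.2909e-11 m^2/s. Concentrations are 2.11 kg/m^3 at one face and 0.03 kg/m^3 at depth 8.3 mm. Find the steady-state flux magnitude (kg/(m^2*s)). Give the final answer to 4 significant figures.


J = -D * (dC/dx) = D * (C1 - C2) / dx
J = 6.2909e-11 * (2.11 - 0.03) / 8.3e-03
J = 1.577e-08 kg/(m^2*s)


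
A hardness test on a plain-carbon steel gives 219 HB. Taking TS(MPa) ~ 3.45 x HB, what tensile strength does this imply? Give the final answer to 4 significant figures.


TS (MPa) = 3.45 * HB
TS = 3.45 * 219
TS = 755.6 MPa


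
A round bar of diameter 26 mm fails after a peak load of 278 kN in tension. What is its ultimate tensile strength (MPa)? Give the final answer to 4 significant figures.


A0 = pi*(d/2)^2 = pi*(26/2)^2 = 530.929 mm^2
UTS = F_max / A0 = 278*1000 / 530.929
UTS = 523.6 MPa


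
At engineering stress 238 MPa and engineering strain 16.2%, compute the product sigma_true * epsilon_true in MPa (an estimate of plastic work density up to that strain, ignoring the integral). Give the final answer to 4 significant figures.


sigma_true = sigma_eng * (1 + epsilon_eng)
sigma_true = 238 * (1 + 0.162) = 276.556 MPa
epsilon_true = ln(1 + epsilon_eng)
epsilon_true = ln(1 + 0.162) = 0.150143
sigma_true * epsilon_true = 276.556 * 0.150143 = 41.52 MPa


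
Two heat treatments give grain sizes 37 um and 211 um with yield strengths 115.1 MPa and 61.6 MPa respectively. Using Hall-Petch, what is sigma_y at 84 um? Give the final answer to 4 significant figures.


sigma_y = sigma0 + k / sqrt(d)
1/sqrt(d1) = 1/sqrt(3.7e-05) = 164.399;  1/sqrt(d2) = 68.8428
k = (sigma1 - sigma2) / (1/sqrt(d1) - 1/sqrt(d2)) = (115.1 - 61.6) / (164.399 - 68.8428) = 0.55988 MPa*m^0.5
sigma0 = sigma1 - k/sqrt(d1) = 115.1 - 0.55988*164.399 = 23.0563 MPa
sigma_y(d3) = 23.0563 + 0.55988 / sqrt(8.4e-05) = 84.14 MPa


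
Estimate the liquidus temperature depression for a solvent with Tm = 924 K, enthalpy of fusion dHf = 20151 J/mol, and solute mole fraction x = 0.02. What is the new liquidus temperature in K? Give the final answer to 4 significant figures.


dT = R*Tm^2*x / dHf
dT = 8.314 * 924^2 * 0.02 / 20151
dT = 7.0451 K
T_new = 924 - 7.0451 = 917 K


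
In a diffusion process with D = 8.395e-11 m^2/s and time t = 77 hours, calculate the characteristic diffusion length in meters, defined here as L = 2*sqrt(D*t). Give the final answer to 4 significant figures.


t = 77 hr = 277200 s
Diffusion length = 2*sqrt(D*t)
= 2*sqrt(8.395e-11 * 277200)
= 9.648e-03 m


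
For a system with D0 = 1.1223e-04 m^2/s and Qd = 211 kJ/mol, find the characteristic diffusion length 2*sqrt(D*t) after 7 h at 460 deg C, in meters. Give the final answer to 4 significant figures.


Step 1: D = D0 * exp(-Qd/(R*T))
T = 733.15 K
D = 1.1223e-04 * exp(-211e3 / (8.314 * 733.15)) = 1.03867e-19 m^2/s
Step 2: L = 2*sqrt(D*t)
t = 7 h = 25200 s
L = 2*sqrt(1.03867e-19 * 25200) = 1.023e-07 m


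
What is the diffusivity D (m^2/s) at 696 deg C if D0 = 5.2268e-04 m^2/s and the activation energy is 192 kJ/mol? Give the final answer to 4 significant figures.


D = D0 * exp(-Qd / (R*T))
T = 969.15 K
D = 5.2268e-04 * exp(-192e3 / (8.314 * 969.15))
D = 2.342e-14 m^2/s


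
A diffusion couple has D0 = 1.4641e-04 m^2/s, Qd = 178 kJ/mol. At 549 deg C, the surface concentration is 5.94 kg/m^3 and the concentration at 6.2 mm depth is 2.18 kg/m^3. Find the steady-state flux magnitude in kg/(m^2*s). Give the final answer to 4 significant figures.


Step 1: D = D0 * exp(-Qd/(R*T))
T = 549 + 273.15 = 822.15 K
D = 1.4641e-04 * exp(-178e3 / (8.314 * 822.15)) = 7.17919e-16 m^2/s
Step 2: J = D * (C1 - C2) / dx
J = 7.17919e-16 * (5.94 - 2.18) / 6.2e-03
J = 4.354e-13 kg/(m^2*s)


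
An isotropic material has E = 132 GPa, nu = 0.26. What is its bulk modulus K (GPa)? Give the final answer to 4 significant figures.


K = E / (3*(1-2*nu))
K = 132 / (3*(1-2*0.26))
K = 91.67 GPa


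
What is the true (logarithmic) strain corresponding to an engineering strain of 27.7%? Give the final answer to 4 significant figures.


epsilon_true = ln(1 + epsilon_eng)
epsilon_true = ln(1 + 0.277)
epsilon_true = 0.2445


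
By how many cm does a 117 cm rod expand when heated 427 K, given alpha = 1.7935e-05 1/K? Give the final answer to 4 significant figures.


dL = L0 * alpha * dT
dL = 117 * 1.7935e-05 * 427
dL = 0.896 cm


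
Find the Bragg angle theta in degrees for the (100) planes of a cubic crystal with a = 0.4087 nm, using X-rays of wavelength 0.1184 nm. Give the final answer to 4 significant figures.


d = a / sqrt(h^2+k^2+l^2)
d = 0.4087 / sqrt(1) = 0.4087 nm
lambda = 2*d*sin(theta)  =>  sin(theta) = lambda / (2*d)
sin(theta) = 0.1184 / (2 * 0.4087) = 0.14485
theta = 8.329 deg


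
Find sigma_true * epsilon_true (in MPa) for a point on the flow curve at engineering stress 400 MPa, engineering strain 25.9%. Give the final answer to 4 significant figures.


sigma_true = sigma_eng * (1 + epsilon_eng)
sigma_true = 400 * (1 + 0.259) = 503.6 MPa
epsilon_true = ln(1 + epsilon_eng)
epsilon_true = ln(1 + 0.259) = 0.230318
sigma_true * epsilon_true = 503.6 * 0.230318 = 116 MPa


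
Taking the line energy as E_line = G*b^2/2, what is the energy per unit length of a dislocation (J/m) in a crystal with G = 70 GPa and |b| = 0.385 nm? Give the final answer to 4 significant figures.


E = G*b^2/2
b = 0.385 nm = 3.85e-10 m
G = 70 GPa = 7e+10 Pa
E = 0.5 * 7e+10 * (3.85e-10)^2
E = 5.188e-09 J/m


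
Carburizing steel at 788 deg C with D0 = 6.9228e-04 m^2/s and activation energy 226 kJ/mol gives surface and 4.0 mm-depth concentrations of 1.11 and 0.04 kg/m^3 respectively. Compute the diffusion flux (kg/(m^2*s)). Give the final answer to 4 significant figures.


Step 1: D = D0 * exp(-Qd/(R*T))
T = 788 + 273.15 = 1061.15 K
D = 6.9228e-04 * exp(-226e3 / (8.314 * 1061.15)) = 5.18955e-15 m^2/s
Step 2: J = D * (C1 - C2) / dx
J = 5.18955e-15 * (1.11 - 0.04) / 4e-03
J = 1.388e-12 kg/(m^2*s)


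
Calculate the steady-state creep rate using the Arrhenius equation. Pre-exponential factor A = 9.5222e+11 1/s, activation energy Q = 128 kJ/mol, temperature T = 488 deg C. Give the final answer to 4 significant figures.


rate = A * exp(-Q / (R*T))
T = 488 + 273.15 = 761.15 K
rate = 9.5222e+11 * exp(-128e3 / (8.314 * 761.15))
rate = 1564 1/s


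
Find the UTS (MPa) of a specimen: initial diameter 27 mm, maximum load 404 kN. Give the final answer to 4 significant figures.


A0 = pi*(d/2)^2 = pi*(27/2)^2 = 572.555 mm^2
UTS = F_max / A0 = 404*1000 / 572.555
UTS = 705.6 MPa


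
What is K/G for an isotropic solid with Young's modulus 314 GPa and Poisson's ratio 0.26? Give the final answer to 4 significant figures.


G = E / (2*(1+nu))
G = 314 / (2*(1+0.26)) = 124.603 GPa
K = E / (3*(1-2*nu))
K = 314 / (3*(1-2*0.26)) = 218.056 GPa
K/G = 218.056 / 124.603 = 1.75


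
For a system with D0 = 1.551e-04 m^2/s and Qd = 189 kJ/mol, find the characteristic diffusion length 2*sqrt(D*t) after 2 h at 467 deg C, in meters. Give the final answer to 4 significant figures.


Step 1: D = D0 * exp(-Qd/(R*T))
T = 740.15 K
D = 1.551e-04 * exp(-189e3 / (8.314 * 740.15)) = 7.10926e-18 m^2/s
Step 2: L = 2*sqrt(D*t)
t = 2 h = 7200 s
L = 2*sqrt(7.10926e-18 * 7200) = 4.525e-07 m


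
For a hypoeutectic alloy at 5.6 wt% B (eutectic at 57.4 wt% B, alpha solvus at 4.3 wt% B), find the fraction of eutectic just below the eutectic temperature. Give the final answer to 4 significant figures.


f_primary = (C_e - C0) / (C_e - C_alpha_max)
f_primary = (57.4 - 5.6) / (57.4 - 4.3)
f_primary = 0.975518
f_eutectic = 1 - 0.975518 = 0.02448


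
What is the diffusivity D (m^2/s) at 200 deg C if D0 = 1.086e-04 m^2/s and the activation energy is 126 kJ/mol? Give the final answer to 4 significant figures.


D = D0 * exp(-Qd / (R*T))
T = 473.15 K
D = 1.086e-04 * exp(-126e3 / (8.314 * 473.15))
D = 1.334e-18 m^2/s


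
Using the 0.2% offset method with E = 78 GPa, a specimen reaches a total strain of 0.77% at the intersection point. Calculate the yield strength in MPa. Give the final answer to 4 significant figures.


Offset strain = 0.002
Elastic strain at yield = total_strain - offset = 7.7e-03 - 0.002 = 5.7e-03
sigma_y = E * elastic_strain = 78000 * 5.7e-03
sigma_y = 444.6 MPa


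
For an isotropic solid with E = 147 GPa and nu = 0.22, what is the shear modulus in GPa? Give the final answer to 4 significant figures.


G = E / (2*(1+nu))
G = 147 / (2*(1+0.22))
G = 60.25 GPa


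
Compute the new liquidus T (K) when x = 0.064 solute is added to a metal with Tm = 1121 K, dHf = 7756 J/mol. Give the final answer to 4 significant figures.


dT = R*Tm^2*x / dHf
dT = 8.314 * 1121^2 * 0.064 / 7756
dT = 86.2111 K
T_new = 1121 - 86.2111 = 1035 K


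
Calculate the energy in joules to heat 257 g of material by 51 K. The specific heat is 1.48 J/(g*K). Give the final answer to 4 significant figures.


Q = m * cp * dT
Q = 257 * 1.48 * 51
Q = 19400 J


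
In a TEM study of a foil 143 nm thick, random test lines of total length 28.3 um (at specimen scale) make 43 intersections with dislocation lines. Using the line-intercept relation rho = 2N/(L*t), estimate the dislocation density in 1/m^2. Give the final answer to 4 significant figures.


rho = 2N / (L * t)
L = 28.3 um = 2.83e-05 m, t = 143 nm = 1.43e-07 m
rho = 2 * 43 / (2.83e-05 * 1.43e-07)
rho = 2.125e+13 1/m^2


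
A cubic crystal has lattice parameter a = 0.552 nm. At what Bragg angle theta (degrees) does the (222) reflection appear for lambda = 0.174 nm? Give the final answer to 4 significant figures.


d = a / sqrt(h^2+k^2+l^2)
d = 0.552 / sqrt(12) = 0.159349 nm
lambda = 2*d*sin(theta)  =>  sin(theta) = lambda / (2*d)
sin(theta) = 0.174 / (2 * 0.159349) = 0.545973
theta = 33.09 deg


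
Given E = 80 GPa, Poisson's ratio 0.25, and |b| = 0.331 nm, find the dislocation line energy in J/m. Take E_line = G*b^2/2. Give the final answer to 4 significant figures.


Step 1: G = E / (2*(1+nu))
G = 80 / (2*(1+0.25)) = 32 GPa = 3.2e+10 Pa
Step 2: E_line = G*b^2/2
b = 0.331 nm = 3.31e-10 m
E_line = 0.5 * 3.2e+10 * (3.31e-10)^2 = 1.753e-09 J/m


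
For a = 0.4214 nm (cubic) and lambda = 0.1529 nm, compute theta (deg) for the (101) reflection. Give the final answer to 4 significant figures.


d = a / sqrt(h^2+k^2+l^2)
d = 0.4214 / sqrt(2) = 0.297975 nm
lambda = 2*d*sin(theta)  =>  sin(theta) = lambda / (2*d)
sin(theta) = 0.1529 / (2 * 0.297975) = 0.256565
theta = 14.87 deg


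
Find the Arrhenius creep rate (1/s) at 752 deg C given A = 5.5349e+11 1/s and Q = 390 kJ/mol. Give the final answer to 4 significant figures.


rate = A * exp(-Q / (R*T))
T = 752 + 273.15 = 1025.15 K
rate = 5.5349e+11 * exp(-390e3 / (8.314 * 1025.15))
rate = 7.424e-09 1/s


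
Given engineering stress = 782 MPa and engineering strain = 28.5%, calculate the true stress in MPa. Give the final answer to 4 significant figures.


sigma_true = sigma_eng * (1 + epsilon_eng)
sigma_true = 782 * (1 + 0.285)
sigma_true = 1005 MPa


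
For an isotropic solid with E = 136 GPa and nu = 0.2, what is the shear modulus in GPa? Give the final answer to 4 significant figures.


G = E / (2*(1+nu))
G = 136 / (2*(1+0.2))
G = 56.67 GPa


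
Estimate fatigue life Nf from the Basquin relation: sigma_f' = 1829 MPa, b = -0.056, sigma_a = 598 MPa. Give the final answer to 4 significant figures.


sigma_a = sigma_f' * (2*Nf)^b
2*Nf = (sigma_a / sigma_f')^(1/b)
2*Nf = (598 / 1829)^(1/-0.056)
2*Nf = 4.67591e+08
Nf = 2.338e+08 cycles


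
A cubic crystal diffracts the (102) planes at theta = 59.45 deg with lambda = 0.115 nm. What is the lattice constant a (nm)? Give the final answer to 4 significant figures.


d = lambda / (2*sin(theta))
d = 0.115 / (2*sin(59.45 deg))
d = 0.0667684 nm
a = d * sqrt(h^2+k^2+l^2) = 0.0667684 * sqrt(5)
a = 0.1493 nm


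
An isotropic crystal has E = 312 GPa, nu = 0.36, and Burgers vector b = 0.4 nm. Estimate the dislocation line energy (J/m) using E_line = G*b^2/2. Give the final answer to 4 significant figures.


Step 1: G = E / (2*(1+nu))
G = 312 / (2*(1+0.36)) = 114.706 GPa = 1.14706e+11 Pa
Step 2: E_line = G*b^2/2
b = 0.4 nm = 4e-10 m
E_line = 0.5 * 1.14706e+11 * (4e-10)^2 = 9.176e-09 J/m
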